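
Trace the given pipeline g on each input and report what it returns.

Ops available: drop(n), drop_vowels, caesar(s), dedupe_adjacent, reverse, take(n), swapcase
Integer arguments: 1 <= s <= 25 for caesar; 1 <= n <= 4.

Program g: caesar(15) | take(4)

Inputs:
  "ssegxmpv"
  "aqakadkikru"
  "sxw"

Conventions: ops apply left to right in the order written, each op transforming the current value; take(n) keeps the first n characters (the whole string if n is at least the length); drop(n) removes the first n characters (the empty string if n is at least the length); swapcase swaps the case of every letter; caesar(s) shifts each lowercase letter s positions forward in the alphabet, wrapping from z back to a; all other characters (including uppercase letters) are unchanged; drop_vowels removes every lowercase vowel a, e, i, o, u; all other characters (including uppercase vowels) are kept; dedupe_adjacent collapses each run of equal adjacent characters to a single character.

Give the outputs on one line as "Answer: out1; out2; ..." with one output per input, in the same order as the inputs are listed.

Execution, op by op:
  "ssegxmpv" -> "hhtvmbek" -> "hhtv"
  "aqakadkikru" -> "pfpzpszxzgj" -> "pfpz"
  "sxw" -> "hml" -> "hml"

"hhtv"; "pfpz"; "hml"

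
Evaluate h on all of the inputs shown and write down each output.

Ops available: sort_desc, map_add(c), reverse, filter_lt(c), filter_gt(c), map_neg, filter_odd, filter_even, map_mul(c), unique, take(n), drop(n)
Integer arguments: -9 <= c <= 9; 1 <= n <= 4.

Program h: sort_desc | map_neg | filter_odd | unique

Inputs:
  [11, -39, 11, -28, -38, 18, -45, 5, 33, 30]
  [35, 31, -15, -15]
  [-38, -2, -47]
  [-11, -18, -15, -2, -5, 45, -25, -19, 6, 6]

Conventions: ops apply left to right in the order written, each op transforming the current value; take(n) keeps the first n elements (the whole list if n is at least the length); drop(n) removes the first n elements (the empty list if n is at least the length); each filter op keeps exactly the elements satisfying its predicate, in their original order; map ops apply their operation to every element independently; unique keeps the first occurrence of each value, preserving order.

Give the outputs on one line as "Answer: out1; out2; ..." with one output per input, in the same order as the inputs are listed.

[-33, -11, -5, 39, 45]; [-35, -31, 15]; [47]; [-45, 5, 11, 15, 19, 25]

Execution, op by op:
  [11, -39, 11, -28, -38, 18, -45, 5, 33, 30] -> [33, 30, 18, 11, 11, 5, -28, -38, -39, -45] -> [-33, -30, -18, -11, -11, -5, 28, 38, 39, 45] -> [-33, -11, -11, -5, 39, 45] -> [-33, -11, -5, 39, 45]
  [35, 31, -15, -15] -> [35, 31, -15, -15] -> [-35, -31, 15, 15] -> [-35, -31, 15, 15] -> [-35, -31, 15]
  [-38, -2, -47] -> [-2, -38, -47] -> [2, 38, 47] -> [47] -> [47]
  [-11, -18, -15, -2, -5, 45, -25, -19, 6, 6] -> [45, 6, 6, -2, -5, -11, -15, -18, -19, -25] -> [-45, -6, -6, 2, 5, 11, 15, 18, 19, 25] -> [-45, 5, 11, 15, 19, 25] -> [-45, 5, 11, 15, 19, 25]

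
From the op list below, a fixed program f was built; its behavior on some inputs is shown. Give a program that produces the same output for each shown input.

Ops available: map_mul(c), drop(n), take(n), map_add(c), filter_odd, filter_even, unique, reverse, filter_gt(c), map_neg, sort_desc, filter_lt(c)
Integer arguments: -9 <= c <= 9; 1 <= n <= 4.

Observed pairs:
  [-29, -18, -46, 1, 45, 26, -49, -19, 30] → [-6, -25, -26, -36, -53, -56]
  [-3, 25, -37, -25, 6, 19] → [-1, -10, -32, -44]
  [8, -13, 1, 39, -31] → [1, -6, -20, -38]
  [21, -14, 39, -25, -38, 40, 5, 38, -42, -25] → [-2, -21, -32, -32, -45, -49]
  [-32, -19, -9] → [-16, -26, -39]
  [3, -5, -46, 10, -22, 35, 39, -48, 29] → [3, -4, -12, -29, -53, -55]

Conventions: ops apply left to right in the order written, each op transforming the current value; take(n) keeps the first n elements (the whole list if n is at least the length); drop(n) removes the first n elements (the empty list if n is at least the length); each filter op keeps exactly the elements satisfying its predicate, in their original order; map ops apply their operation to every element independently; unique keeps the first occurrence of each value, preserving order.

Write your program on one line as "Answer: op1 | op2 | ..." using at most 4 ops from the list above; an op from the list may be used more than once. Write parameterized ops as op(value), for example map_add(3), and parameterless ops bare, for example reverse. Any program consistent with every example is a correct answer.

map_add(-7) | filter_lt(7) | reverse | sort_desc

Check, running the answer program on each example:
  [-29, -18, -46, 1, 45, 26, -49, -19, 30] -> [-36, -25, -53, -6, 38, 19, -56, -26, 23] -> [-36, -25, -53, -6, -56, -26] -> [-26, -56, -6, -53, -25, -36] -> [-6, -25, -26, -36, -53, -56]
  [-3, 25, -37, -25, 6, 19] -> [-10, 18, -44, -32, -1, 12] -> [-10, -44, -32, -1] -> [-1, -32, -44, -10] -> [-1, -10, -32, -44]
  [8, -13, 1, 39, -31] -> [1, -20, -6, 32, -38] -> [1, -20, -6, -38] -> [-38, -6, -20, 1] -> [1, -6, -20, -38]
  [21, -14, 39, -25, -38, 40, 5, 38, -42, -25] -> [14, -21, 32, -32, -45, 33, -2, 31, -49, -32] -> [-21, -32, -45, -2, -49, -32] -> [-32, -49, -2, -45, -32, -21] -> [-2, -21, -32, -32, -45, -49]
  [-32, -19, -9] -> [-39, -26, -16] -> [-39, -26, -16] -> [-16, -26, -39] -> [-16, -26, -39]
  [3, -5, -46, 10, -22, 35, 39, -48, 29] -> [-4, -12, -53, 3, -29, 28, 32, -55, 22] -> [-4, -12, -53, 3, -29, -55] -> [-55, -29, 3, -53, -12, -4] -> [3, -4, -12, -29, -53, -55]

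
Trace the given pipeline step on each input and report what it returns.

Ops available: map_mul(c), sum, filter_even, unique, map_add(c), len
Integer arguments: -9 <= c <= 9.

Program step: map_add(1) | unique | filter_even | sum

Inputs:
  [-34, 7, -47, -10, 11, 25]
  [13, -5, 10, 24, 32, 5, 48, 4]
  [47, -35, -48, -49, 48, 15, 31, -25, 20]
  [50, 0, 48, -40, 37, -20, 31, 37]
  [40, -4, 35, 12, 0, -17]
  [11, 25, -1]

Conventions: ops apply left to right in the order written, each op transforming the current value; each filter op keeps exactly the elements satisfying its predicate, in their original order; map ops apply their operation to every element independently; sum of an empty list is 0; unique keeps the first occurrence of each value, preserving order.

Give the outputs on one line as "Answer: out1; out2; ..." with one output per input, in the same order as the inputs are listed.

0; 16; -10; 70; 20; 38

Execution, op by op:
  [-34, 7, -47, -10, 11, 25] -> [-33, 8, -46, -9, 12, 26] -> [-33, 8, -46, -9, 12, 26] -> [8, -46, 12, 26] -> 0
  [13, -5, 10, 24, 32, 5, 48, 4] -> [14, -4, 11, 25, 33, 6, 49, 5] -> [14, -4, 11, 25, 33, 6, 49, 5] -> [14, -4, 6] -> 16
  [47, -35, -48, -49, 48, 15, 31, -25, 20] -> [48, -34, -47, -48, 49, 16, 32, -24, 21] -> [48, -34, -47, -48, 49, 16, 32, -24, 21] -> [48, -34, -48, 16, 32, -24] -> -10
  [50, 0, 48, -40, 37, -20, 31, 37] -> [51, 1, 49, -39, 38, -19, 32, 38] -> [51, 1, 49, -39, 38, -19, 32] -> [38, 32] -> 70
  [40, -4, 35, 12, 0, -17] -> [41, -3, 36, 13, 1, -16] -> [41, -3, 36, 13, 1, -16] -> [36, -16] -> 20
  [11, 25, -1] -> [12, 26, 0] -> [12, 26, 0] -> [12, 26, 0] -> 38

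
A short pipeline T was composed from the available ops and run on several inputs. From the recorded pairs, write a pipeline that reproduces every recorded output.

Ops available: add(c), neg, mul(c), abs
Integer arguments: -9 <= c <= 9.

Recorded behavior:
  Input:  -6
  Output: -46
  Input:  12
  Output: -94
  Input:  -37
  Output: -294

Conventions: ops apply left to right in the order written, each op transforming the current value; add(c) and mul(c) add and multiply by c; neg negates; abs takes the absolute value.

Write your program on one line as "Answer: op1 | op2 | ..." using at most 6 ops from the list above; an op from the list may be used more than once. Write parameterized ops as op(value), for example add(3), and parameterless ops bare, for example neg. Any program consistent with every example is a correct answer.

neg | mul(8) | abs | add(-2) | neg

Check, running the answer program on each example:
  -6 -> 6 -> 48 -> 48 -> 46 -> -46
  12 -> -12 -> -96 -> 96 -> 94 -> -94
  -37 -> 37 -> 296 -> 296 -> 294 -> -294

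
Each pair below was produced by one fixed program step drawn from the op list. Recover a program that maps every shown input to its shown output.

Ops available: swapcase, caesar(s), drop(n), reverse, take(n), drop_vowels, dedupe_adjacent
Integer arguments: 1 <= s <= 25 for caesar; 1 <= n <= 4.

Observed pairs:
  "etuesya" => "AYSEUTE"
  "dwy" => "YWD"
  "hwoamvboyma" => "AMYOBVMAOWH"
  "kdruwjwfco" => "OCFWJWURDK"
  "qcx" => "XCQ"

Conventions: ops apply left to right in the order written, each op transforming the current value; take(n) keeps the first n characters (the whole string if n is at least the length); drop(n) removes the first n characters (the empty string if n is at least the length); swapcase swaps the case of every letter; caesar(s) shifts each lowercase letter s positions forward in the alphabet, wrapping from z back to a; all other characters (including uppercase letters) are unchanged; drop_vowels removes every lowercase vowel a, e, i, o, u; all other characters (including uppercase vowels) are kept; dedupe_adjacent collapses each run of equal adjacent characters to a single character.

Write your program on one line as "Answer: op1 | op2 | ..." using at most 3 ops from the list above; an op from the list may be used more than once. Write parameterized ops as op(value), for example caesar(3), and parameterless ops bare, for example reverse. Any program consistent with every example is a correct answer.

reverse | swapcase

Check, running the answer program on each example:
  "etuesya" -> "ayseute" -> "AYSEUTE"
  "dwy" -> "ywd" -> "YWD"
  "hwoamvboyma" -> "amyobvmaowh" -> "AMYOBVMAOWH"
  "kdruwjwfco" -> "ocfwjwurdk" -> "OCFWJWURDK"
  "qcx" -> "xcq" -> "XCQ"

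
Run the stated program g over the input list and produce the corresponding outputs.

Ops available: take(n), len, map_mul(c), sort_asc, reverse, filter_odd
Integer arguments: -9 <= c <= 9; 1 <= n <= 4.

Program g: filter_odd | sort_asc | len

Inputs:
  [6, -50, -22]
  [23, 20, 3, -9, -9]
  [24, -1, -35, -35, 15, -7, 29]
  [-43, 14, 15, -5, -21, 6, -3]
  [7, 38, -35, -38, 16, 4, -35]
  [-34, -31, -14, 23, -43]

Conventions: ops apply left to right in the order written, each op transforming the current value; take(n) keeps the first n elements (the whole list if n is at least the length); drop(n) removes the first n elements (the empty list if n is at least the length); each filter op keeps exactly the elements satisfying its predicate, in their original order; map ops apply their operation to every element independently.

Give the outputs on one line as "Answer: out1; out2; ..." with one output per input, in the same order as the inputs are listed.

0; 4; 6; 5; 3; 3

Execution, op by op:
  [6, -50, -22] -> [] -> [] -> 0
  [23, 20, 3, -9, -9] -> [23, 3, -9, -9] -> [-9, -9, 3, 23] -> 4
  [24, -1, -35, -35, 15, -7, 29] -> [-1, -35, -35, 15, -7, 29] -> [-35, -35, -7, -1, 15, 29] -> 6
  [-43, 14, 15, -5, -21, 6, -3] -> [-43, 15, -5, -21, -3] -> [-43, -21, -5, -3, 15] -> 5
  [7, 38, -35, -38, 16, 4, -35] -> [7, -35, -35] -> [-35, -35, 7] -> 3
  [-34, -31, -14, 23, -43] -> [-31, 23, -43] -> [-43, -31, 23] -> 3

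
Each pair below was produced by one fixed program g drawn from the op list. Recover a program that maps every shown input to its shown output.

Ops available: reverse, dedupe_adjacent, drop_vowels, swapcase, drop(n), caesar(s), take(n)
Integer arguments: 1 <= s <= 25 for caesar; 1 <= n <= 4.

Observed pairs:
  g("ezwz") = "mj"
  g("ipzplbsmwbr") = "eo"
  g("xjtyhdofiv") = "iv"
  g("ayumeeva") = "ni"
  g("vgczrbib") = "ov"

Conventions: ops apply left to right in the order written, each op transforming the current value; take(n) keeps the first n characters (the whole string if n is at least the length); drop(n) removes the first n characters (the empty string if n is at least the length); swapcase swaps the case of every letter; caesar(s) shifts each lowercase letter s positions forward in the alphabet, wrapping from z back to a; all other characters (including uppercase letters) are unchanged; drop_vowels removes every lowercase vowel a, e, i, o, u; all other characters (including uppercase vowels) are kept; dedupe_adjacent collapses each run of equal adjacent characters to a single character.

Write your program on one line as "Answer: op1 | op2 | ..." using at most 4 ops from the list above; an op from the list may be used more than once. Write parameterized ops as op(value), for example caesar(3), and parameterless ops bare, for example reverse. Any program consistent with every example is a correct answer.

reverse | caesar(13) | dedupe_adjacent | take(2)

Check, running the answer program on each example:
  "ezwz" -> "zwze" -> "mjmr" -> "mjmr" -> "mj"
  "ipzplbsmwbr" -> "rbwmsblpzpi" -> "eojzfoycmcv" -> "eojzfoycmcv" -> "eo"
  "xjtyhdofiv" -> "vifodhytjx" -> "ivsbqulgwk" -> "ivsbqulgwk" -> "iv"
  "ayumeeva" -> "aveemuya" -> "nirrzhln" -> "nirzhln" -> "ni"
  "vgczrbib" -> "bibrzcgv" -> "ovoempti" -> "ovoempti" -> "ov"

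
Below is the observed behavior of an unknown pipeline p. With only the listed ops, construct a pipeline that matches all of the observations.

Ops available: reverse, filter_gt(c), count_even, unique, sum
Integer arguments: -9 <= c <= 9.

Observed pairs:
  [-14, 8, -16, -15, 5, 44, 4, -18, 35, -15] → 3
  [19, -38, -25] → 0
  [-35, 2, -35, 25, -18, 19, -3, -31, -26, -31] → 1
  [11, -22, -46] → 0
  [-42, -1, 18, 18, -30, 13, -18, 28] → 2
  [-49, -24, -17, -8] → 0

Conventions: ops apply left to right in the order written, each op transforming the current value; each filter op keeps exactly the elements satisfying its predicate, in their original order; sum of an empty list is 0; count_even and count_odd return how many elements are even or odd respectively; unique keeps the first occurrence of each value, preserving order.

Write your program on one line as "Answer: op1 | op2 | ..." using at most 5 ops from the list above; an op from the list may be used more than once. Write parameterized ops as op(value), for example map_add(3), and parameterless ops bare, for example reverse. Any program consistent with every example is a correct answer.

filter_gt(0) | reverse | unique | count_even

Check, running the answer program on each example:
  [-14, 8, -16, -15, 5, 44, 4, -18, 35, -15] -> [8, 5, 44, 4, 35] -> [35, 4, 44, 5, 8] -> [35, 4, 44, 5, 8] -> 3
  [19, -38, -25] -> [19] -> [19] -> [19] -> 0
  [-35, 2, -35, 25, -18, 19, -3, -31, -26, -31] -> [2, 25, 19] -> [19, 25, 2] -> [19, 25, 2] -> 1
  [11, -22, -46] -> [11] -> [11] -> [11] -> 0
  [-42, -1, 18, 18, -30, 13, -18, 28] -> [18, 18, 13, 28] -> [28, 13, 18, 18] -> [28, 13, 18] -> 2
  [-49, -24, -17, -8] -> [] -> [] -> [] -> 0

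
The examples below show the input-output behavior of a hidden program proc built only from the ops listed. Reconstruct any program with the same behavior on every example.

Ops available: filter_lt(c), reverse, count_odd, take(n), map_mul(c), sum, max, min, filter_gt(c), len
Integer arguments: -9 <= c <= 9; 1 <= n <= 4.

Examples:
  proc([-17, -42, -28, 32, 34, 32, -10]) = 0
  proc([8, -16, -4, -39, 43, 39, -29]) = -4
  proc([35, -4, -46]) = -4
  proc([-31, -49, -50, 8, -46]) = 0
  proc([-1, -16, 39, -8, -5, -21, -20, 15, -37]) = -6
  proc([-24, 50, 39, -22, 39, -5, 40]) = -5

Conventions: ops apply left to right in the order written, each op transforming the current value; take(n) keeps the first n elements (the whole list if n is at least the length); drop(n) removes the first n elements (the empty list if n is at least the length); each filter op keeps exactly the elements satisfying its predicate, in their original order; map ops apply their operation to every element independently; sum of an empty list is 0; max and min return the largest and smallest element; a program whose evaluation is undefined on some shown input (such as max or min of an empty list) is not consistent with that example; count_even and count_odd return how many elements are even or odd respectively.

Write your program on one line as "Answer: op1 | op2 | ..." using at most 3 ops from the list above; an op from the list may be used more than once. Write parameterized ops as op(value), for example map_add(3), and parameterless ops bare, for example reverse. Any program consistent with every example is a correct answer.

filter_lt(1) | filter_gt(-7) | sum

Check, running the answer program on each example:
  [-17, -42, -28, 32, 34, 32, -10] -> [-17, -42, -28, -10] -> [] -> 0
  [8, -16, -4, -39, 43, 39, -29] -> [-16, -4, -39, -29] -> [-4] -> -4
  [35, -4, -46] -> [-4, -46] -> [-4] -> -4
  [-31, -49, -50, 8, -46] -> [-31, -49, -50, -46] -> [] -> 0
  [-1, -16, 39, -8, -5, -21, -20, 15, -37] -> [-1, -16, -8, -5, -21, -20, -37] -> [-1, -5] -> -6
  [-24, 50, 39, -22, 39, -5, 40] -> [-24, -22, -5] -> [-5] -> -5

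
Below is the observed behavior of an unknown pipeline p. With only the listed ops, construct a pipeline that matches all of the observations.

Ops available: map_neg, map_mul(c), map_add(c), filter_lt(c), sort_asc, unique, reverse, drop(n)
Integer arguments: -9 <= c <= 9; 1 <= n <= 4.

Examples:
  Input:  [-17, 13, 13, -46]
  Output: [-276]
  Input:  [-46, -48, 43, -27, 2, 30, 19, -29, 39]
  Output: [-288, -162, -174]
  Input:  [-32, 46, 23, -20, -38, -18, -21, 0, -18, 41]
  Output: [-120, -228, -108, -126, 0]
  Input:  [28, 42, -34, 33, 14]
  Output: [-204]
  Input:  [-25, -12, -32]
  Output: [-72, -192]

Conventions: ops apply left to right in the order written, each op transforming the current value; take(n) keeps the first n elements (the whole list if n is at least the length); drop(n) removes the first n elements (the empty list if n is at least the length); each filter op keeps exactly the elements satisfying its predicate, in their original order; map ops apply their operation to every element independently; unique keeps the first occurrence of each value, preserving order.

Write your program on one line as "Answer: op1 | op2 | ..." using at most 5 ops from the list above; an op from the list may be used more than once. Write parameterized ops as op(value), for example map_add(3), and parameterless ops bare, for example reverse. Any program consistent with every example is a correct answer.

drop(1) | map_neg | unique | map_mul(-6) | filter_lt(1)

Check, running the answer program on each example:
  [-17, 13, 13, -46] -> [13, 13, -46] -> [-13, -13, 46] -> [-13, 46] -> [78, -276] -> [-276]
  [-46, -48, 43, -27, 2, 30, 19, -29, 39] -> [-48, 43, -27, 2, 30, 19, -29, 39] -> [48, -43, 27, -2, -30, -19, 29, -39] -> [48, -43, 27, -2, -30, -19, 29, -39] -> [-288, 258, -162, 12, 180, 114, -174, 234] -> [-288, -162, -174]
  [-32, 46, 23, -20, -38, -18, -21, 0, -18, 41] -> [46, 23, -20, -38, -18, -21, 0, -18, 41] -> [-46, -23, 20, 38, 18, 21, 0, 18, -41] -> [-46, -23, 20, 38, 18, 21, 0, -41] -> [276, 138, -120, -228, -108, -126, 0, 246] -> [-120, -228, -108, -126, 0]
  [28, 42, -34, 33, 14] -> [42, -34, 33, 14] -> [-42, 34, -33, -14] -> [-42, 34, -33, -14] -> [252, -204, 198, 84] -> [-204]
  [-25, -12, -32] -> [-12, -32] -> [12, 32] -> [12, 32] -> [-72, -192] -> [-72, -192]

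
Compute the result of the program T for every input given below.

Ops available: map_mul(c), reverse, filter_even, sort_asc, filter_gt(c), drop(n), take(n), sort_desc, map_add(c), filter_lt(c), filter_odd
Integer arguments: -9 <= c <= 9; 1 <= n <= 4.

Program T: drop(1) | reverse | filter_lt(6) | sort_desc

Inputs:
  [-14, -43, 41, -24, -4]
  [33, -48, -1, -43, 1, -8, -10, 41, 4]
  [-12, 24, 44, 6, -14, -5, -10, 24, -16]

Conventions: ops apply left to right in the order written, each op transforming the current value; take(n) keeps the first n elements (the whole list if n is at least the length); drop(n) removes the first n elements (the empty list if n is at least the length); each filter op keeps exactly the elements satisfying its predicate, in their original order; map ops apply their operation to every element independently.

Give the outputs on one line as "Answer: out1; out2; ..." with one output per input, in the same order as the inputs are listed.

Execution, op by op:
  [-14, -43, 41, -24, -4] -> [-43, 41, -24, -4] -> [-4, -24, 41, -43] -> [-4, -24, -43] -> [-4, -24, -43]
  [33, -48, -1, -43, 1, -8, -10, 41, 4] -> [-48, -1, -43, 1, -8, -10, 41, 4] -> [4, 41, -10, -8, 1, -43, -1, -48] -> [4, -10, -8, 1, -43, -1, -48] -> [4, 1, -1, -8, -10, -43, -48]
  [-12, 24, 44, 6, -14, -5, -10, 24, -16] -> [24, 44, 6, -14, -5, -10, 24, -16] -> [-16, 24, -10, -5, -14, 6, 44, 24] -> [-16, -10, -5, -14] -> [-5, -10, -14, -16]

[-4, -24, -43]; [4, 1, -1, -8, -10, -43, -48]; [-5, -10, -14, -16]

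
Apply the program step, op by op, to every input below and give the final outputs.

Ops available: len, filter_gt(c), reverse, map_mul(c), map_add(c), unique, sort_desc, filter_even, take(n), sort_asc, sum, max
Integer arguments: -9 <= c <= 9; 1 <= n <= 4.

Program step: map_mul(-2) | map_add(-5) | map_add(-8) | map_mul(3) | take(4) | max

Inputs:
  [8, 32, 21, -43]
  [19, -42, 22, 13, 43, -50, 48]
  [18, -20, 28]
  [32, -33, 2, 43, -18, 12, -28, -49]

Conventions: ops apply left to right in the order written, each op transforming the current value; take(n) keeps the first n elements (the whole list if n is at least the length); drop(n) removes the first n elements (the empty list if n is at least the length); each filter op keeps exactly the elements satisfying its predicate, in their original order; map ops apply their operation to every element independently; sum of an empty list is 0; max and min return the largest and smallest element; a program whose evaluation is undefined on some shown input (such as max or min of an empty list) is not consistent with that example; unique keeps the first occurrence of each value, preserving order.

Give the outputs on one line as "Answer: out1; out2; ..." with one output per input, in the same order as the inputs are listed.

219; 213; 81; 159

Execution, op by op:
  [8, 32, 21, -43] -> [-16, -64, -42, 86] -> [-21, -69, -47, 81] -> [-29, -77, -55, 73] -> [-87, -231, -165, 219] -> [-87, -231, -165, 219] -> 219
  [19, -42, 22, 13, 43, -50, 48] -> [-38, 84, -44, -26, -86, 100, -96] -> [-43, 79, -49, -31, -91, 95, -101] -> [-51, 71, -57, -39, -99, 87, -109] -> [-153, 213, -171, -117, -297, 261, -327] -> [-153, 213, -171, -117] -> 213
  [18, -20, 28] -> [-36, 40, -56] -> [-41, 35, -61] -> [-49, 27, -69] -> [-147, 81, -207] -> [-147, 81, -207] -> 81
  [32, -33, 2, 43, -18, 12, -28, -49] -> [-64, 66, -4, -86, 36, -24, 56, 98] -> [-69, 61, -9, -91, 31, -29, 51, 93] -> [-77, 53, -17, -99, 23, -37, 43, 85] -> [-231, 159, -51, -297, 69, -111, 129, 255] -> [-231, 159, -51, -297] -> 159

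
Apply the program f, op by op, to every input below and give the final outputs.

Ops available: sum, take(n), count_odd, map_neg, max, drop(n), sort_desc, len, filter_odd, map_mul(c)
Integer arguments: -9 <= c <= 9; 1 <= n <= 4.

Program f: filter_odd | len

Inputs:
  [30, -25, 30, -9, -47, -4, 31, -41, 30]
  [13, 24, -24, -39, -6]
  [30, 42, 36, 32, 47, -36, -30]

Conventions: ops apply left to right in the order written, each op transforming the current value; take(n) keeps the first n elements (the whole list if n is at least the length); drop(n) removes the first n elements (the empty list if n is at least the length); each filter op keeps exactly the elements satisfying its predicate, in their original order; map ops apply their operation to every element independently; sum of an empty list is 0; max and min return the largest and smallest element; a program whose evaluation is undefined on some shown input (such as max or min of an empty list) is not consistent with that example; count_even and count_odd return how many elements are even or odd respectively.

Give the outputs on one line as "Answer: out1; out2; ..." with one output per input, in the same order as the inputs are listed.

Execution, op by op:
  [30, -25, 30, -9, -47, -4, 31, -41, 30] -> [-25, -9, -47, 31, -41] -> 5
  [13, 24, -24, -39, -6] -> [13, -39] -> 2
  [30, 42, 36, 32, 47, -36, -30] -> [47] -> 1

5; 2; 1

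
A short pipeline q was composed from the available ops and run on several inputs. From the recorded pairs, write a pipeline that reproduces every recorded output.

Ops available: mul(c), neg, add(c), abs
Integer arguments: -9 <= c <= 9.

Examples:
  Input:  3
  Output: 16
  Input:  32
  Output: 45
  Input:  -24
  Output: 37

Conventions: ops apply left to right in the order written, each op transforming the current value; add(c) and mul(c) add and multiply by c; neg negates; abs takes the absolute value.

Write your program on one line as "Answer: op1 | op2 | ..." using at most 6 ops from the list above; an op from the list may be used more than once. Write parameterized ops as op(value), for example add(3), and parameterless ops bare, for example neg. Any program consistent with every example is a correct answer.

abs | add(7) | add(1) | neg | add(-5) | abs

Check, running the answer program on each example:
  3 -> 3 -> 10 -> 11 -> -11 -> -16 -> 16
  32 -> 32 -> 39 -> 40 -> -40 -> -45 -> 45
  -24 -> 24 -> 31 -> 32 -> -32 -> -37 -> 37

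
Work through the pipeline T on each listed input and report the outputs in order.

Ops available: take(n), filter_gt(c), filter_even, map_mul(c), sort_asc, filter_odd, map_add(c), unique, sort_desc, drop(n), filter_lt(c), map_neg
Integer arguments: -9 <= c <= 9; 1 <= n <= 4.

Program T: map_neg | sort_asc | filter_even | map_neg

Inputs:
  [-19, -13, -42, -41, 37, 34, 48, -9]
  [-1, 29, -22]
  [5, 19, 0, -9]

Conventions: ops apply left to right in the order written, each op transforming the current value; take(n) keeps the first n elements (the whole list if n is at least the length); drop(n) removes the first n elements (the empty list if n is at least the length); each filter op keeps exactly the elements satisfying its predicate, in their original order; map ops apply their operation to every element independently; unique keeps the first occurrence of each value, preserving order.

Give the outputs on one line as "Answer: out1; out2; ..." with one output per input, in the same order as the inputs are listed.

[48, 34, -42]; [-22]; [0]

Execution, op by op:
  [-19, -13, -42, -41, 37, 34, 48, -9] -> [19, 13, 42, 41, -37, -34, -48, 9] -> [-48, -37, -34, 9, 13, 19, 41, 42] -> [-48, -34, 42] -> [48, 34, -42]
  [-1, 29, -22] -> [1, -29, 22] -> [-29, 1, 22] -> [22] -> [-22]
  [5, 19, 0, -9] -> [-5, -19, 0, 9] -> [-19, -5, 0, 9] -> [0] -> [0]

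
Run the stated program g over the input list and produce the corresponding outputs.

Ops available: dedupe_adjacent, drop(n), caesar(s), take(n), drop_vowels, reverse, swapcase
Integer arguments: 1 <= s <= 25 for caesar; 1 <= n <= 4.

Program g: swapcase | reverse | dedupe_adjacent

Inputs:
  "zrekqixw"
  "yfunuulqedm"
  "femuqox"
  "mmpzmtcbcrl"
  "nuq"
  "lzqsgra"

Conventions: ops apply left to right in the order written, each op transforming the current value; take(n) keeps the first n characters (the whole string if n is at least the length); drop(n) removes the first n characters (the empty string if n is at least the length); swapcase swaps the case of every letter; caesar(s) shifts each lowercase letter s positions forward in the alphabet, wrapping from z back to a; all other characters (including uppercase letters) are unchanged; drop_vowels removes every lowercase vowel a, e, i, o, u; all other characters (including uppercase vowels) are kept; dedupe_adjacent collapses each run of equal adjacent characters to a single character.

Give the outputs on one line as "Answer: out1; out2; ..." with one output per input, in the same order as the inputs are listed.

"WXIQKERZ"; "MDEQLUNUFY"; "XOQUMEF"; "LRCBCTMZPM"; "QUN"; "ARGSQZL"

Execution, op by op:
  "zrekqixw" -> "ZREKQIXW" -> "WXIQKERZ" -> "WXIQKERZ"
  "yfunuulqedm" -> "YFUNUULQEDM" -> "MDEQLUUNUFY" -> "MDEQLUNUFY"
  "femuqox" -> "FEMUQOX" -> "XOQUMEF" -> "XOQUMEF"
  "mmpzmtcbcrl" -> "MMPZMTCBCRL" -> "LRCBCTMZPMM" -> "LRCBCTMZPM"
  "nuq" -> "NUQ" -> "QUN" -> "QUN"
  "lzqsgra" -> "LZQSGRA" -> "ARGSQZL" -> "ARGSQZL"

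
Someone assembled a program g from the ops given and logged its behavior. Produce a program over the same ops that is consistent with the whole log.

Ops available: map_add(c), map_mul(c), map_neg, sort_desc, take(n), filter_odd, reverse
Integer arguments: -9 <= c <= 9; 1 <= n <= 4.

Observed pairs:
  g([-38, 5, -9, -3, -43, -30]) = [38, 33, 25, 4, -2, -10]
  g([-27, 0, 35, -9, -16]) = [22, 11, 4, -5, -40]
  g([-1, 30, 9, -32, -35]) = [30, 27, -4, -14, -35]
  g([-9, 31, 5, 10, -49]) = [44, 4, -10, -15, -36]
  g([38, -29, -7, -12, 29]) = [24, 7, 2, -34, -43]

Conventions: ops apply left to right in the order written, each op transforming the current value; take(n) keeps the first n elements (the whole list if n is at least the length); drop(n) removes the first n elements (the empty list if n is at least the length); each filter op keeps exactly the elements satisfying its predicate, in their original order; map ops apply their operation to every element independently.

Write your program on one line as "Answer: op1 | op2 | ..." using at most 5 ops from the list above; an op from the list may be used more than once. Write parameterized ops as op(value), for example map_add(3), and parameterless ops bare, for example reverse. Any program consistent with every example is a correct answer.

map_mul(-1) | reverse | sort_desc | map_add(2) | map_add(-7)

Check, running the answer program on each example:
  [-38, 5, -9, -3, -43, -30] -> [38, -5, 9, 3, 43, 30] -> [30, 43, 3, 9, -5, 38] -> [43, 38, 30, 9, 3, -5] -> [45, 40, 32, 11, 5, -3] -> [38, 33, 25, 4, -2, -10]
  [-27, 0, 35, -9, -16] -> [27, 0, -35, 9, 16] -> [16, 9, -35, 0, 27] -> [27, 16, 9, 0, -35] -> [29, 18, 11, 2, -33] -> [22, 11, 4, -5, -40]
  [-1, 30, 9, -32, -35] -> [1, -30, -9, 32, 35] -> [35, 32, -9, -30, 1] -> [35, 32, 1, -9, -30] -> [37, 34, 3, -7, -28] -> [30, 27, -4, -14, -35]
  [-9, 31, 5, 10, -49] -> [9, -31, -5, -10, 49] -> [49, -10, -5, -31, 9] -> [49, 9, -5, -10, -31] -> [51, 11, -3, -8, -29] -> [44, 4, -10, -15, -36]
  [38, -29, -7, -12, 29] -> [-38, 29, 7, 12, -29] -> [-29, 12, 7, 29, -38] -> [29, 12, 7, -29, -38] -> [31, 14, 9, -27, -36] -> [24, 7, 2, -34, -43]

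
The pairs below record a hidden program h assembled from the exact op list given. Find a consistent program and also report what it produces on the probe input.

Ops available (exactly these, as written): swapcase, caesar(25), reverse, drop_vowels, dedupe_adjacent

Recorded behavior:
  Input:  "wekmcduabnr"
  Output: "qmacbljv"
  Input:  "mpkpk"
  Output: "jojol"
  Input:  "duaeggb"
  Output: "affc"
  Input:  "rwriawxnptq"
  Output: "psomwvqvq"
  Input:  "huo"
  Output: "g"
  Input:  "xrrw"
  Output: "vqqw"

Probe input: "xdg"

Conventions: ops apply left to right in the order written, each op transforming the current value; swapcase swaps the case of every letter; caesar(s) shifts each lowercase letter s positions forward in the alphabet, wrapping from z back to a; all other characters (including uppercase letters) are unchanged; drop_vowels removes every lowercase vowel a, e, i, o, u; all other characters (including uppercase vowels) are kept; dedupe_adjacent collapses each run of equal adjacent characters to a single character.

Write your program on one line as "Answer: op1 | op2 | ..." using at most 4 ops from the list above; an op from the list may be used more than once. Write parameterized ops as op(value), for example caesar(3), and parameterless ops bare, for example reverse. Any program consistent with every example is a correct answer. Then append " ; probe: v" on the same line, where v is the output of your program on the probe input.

drop_vowels | reverse | caesar(25) ; probe: "fcw"

Check, running the answer program on each example:
  "wekmcduabnr" -> "wkmcdbnr" -> "rnbdcmkw" -> "qmacbljv"
  "mpkpk" -> "mpkpk" -> "kpkpm" -> "jojol"
  "duaeggb" -> "dggb" -> "bggd" -> "affc"
  "rwriawxnptq" -> "rwrwxnptq" -> "qtpnxwrwr" -> "psomwvqvq"
  "huo" -> "h" -> "h" -> "g"
  "xrrw" -> "xrrw" -> "wrrx" -> "vqqw"
  probe: "xdg" -> "xdg" -> "gdx" -> "fcw"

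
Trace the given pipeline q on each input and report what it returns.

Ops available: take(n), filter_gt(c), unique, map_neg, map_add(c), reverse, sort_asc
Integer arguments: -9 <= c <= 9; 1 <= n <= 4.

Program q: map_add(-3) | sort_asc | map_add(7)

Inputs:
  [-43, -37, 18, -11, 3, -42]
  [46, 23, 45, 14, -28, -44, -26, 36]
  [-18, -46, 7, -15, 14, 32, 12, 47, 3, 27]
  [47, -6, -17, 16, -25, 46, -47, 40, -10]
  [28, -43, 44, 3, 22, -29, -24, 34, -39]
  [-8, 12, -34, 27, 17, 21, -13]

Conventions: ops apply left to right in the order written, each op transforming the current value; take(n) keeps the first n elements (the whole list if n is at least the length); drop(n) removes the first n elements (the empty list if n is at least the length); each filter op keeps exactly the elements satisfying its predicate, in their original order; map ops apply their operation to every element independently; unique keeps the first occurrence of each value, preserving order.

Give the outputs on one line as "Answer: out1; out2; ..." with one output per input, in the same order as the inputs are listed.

[-39, -38, -33, -7, 7, 22]; [-40, -24, -22, 18, 27, 40, 49, 50]; [-42, -14, -11, 7, 11, 16, 18, 31, 36, 51]; [-43, -21, -13, -6, -2, 20, 44, 50, 51]; [-39, -35, -25, -20, 7, 26, 32, 38, 48]; [-30, -9, -4, 16, 21, 25, 31]

Execution, op by op:
  [-43, -37, 18, -11, 3, -42] -> [-46, -40, 15, -14, 0, -45] -> [-46, -45, -40, -14, 0, 15] -> [-39, -38, -33, -7, 7, 22]
  [46, 23, 45, 14, -28, -44, -26, 36] -> [43, 20, 42, 11, -31, -47, -29, 33] -> [-47, -31, -29, 11, 20, 33, 42, 43] -> [-40, -24, -22, 18, 27, 40, 49, 50]
  [-18, -46, 7, -15, 14, 32, 12, 47, 3, 27] -> [-21, -49, 4, -18, 11, 29, 9, 44, 0, 24] -> [-49, -21, -18, 0, 4, 9, 11, 24, 29, 44] -> [-42, -14, -11, 7, 11, 16, 18, 31, 36, 51]
  [47, -6, -17, 16, -25, 46, -47, 40, -10] -> [44, -9, -20, 13, -28, 43, -50, 37, -13] -> [-50, -28, -20, -13, -9, 13, 37, 43, 44] -> [-43, -21, -13, -6, -2, 20, 44, 50, 51]
  [28, -43, 44, 3, 22, -29, -24, 34, -39] -> [25, -46, 41, 0, 19, -32, -27, 31, -42] -> [-46, -42, -32, -27, 0, 19, 25, 31, 41] -> [-39, -35, -25, -20, 7, 26, 32, 38, 48]
  [-8, 12, -34, 27, 17, 21, -13] -> [-11, 9, -37, 24, 14, 18, -16] -> [-37, -16, -11, 9, 14, 18, 24] -> [-30, -9, -4, 16, 21, 25, 31]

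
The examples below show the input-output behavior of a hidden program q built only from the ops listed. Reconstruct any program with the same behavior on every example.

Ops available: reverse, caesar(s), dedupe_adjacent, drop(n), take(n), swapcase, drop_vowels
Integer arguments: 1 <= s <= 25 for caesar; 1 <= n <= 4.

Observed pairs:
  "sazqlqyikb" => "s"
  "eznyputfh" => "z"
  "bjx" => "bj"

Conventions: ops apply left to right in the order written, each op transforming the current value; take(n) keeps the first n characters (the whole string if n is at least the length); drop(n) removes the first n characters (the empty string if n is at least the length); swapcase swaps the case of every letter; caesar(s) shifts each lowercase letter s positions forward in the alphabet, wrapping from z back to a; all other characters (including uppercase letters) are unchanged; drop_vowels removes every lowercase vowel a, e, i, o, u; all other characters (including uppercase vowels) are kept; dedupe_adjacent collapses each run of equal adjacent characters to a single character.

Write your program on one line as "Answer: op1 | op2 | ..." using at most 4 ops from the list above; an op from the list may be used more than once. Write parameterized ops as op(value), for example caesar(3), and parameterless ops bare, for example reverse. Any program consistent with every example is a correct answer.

take(2) | reverse | drop_vowels | reverse

Check, running the answer program on each example:
  "sazqlqyikb" -> "sa" -> "as" -> "s" -> "s"
  "eznyputfh" -> "ez" -> "ze" -> "z" -> "z"
  "bjx" -> "bj" -> "jb" -> "jb" -> "bj"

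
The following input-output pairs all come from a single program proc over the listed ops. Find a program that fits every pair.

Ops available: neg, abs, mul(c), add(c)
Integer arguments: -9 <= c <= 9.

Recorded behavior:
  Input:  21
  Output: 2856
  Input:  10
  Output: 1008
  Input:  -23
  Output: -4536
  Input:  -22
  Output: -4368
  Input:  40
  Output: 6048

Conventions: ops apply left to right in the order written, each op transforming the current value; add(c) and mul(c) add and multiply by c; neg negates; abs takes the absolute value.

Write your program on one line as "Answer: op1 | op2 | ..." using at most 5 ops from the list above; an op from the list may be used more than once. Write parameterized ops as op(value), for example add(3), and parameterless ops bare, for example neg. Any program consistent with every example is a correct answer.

neg | add(4) | mul(-4) | mul(-6) | mul(-7)

Check, running the answer program on each example:
  21 -> -21 -> -17 -> 68 -> -408 -> 2856
  10 -> -10 -> -6 -> 24 -> -144 -> 1008
  -23 -> 23 -> 27 -> -108 -> 648 -> -4536
  -22 -> 22 -> 26 -> -104 -> 624 -> -4368
  40 -> -40 -> -36 -> 144 -> -864 -> 6048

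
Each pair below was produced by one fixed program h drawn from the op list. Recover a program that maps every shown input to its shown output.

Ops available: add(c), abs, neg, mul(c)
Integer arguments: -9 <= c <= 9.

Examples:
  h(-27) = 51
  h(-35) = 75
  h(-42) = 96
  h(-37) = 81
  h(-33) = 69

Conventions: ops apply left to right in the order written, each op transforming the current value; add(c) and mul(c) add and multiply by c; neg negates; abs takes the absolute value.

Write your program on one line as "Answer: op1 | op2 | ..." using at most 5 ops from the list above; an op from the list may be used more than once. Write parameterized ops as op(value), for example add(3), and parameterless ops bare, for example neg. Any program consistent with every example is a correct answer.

add(9) | add(1) | neg | mul(-3) | abs

Check, running the answer program on each example:
  -27 -> -18 -> -17 -> 17 -> -51 -> 51
  -35 -> -26 -> -25 -> 25 -> -75 -> 75
  -42 -> -33 -> -32 -> 32 -> -96 -> 96
  -37 -> -28 -> -27 -> 27 -> -81 -> 81
  -33 -> -24 -> -23 -> 23 -> -69 -> 69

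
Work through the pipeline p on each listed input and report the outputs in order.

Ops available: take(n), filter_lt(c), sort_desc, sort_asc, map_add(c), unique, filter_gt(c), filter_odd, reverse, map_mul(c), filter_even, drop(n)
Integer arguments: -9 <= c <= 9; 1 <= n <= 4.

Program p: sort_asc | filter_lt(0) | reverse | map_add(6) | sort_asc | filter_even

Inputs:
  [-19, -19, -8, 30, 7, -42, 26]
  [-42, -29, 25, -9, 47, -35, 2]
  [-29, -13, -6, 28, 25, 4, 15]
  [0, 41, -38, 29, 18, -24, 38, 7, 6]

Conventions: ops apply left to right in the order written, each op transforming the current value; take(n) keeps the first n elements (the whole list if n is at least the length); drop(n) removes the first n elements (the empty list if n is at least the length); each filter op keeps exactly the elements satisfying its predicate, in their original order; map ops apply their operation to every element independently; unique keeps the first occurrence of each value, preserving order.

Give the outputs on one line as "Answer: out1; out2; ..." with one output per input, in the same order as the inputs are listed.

[-36, -2]; [-36]; [0]; [-32, -18]

Execution, op by op:
  [-19, -19, -8, 30, 7, -42, 26] -> [-42, -19, -19, -8, 7, 26, 30] -> [-42, -19, -19, -8] -> [-8, -19, -19, -42] -> [-2, -13, -13, -36] -> [-36, -13, -13, -2] -> [-36, -2]
  [-42, -29, 25, -9, 47, -35, 2] -> [-42, -35, -29, -9, 2, 25, 47] -> [-42, -35, -29, -9] -> [-9, -29, -35, -42] -> [-3, -23, -29, -36] -> [-36, -29, -23, -3] -> [-36]
  [-29, -13, -6, 28, 25, 4, 15] -> [-29, -13, -6, 4, 15, 25, 28] -> [-29, -13, -6] -> [-6, -13, -29] -> [0, -7, -23] -> [-23, -7, 0] -> [0]
  [0, 41, -38, 29, 18, -24, 38, 7, 6] -> [-38, -24, 0, 6, 7, 18, 29, 38, 41] -> [-38, -24] -> [-24, -38] -> [-18, -32] -> [-32, -18] -> [-32, -18]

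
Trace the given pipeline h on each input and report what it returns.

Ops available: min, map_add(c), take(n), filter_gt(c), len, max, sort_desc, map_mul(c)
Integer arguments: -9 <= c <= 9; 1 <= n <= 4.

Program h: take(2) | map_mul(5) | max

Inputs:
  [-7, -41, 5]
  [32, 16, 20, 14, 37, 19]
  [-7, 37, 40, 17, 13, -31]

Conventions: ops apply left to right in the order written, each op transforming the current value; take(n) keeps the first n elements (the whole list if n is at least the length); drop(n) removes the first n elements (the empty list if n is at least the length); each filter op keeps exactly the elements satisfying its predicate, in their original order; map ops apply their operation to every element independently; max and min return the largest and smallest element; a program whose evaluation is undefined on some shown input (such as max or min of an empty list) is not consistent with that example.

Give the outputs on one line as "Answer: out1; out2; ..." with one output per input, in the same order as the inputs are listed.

Execution, op by op:
  [-7, -41, 5] -> [-7, -41] -> [-35, -205] -> -35
  [32, 16, 20, 14, 37, 19] -> [32, 16] -> [160, 80] -> 160
  [-7, 37, 40, 17, 13, -31] -> [-7, 37] -> [-35, 185] -> 185

-35; 160; 185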